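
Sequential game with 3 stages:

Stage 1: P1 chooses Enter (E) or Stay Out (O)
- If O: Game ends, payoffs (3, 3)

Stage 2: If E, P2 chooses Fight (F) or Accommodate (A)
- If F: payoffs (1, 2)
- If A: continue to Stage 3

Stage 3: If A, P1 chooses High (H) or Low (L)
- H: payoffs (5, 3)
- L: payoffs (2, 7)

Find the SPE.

SPE: (E, A, H); Outcome (5, 3)

Work:
Stage 3: P1 chooses H (5 vs 2)
Stage 2: P2: F->2, A->3 (anticipating H). Choose A
Stage 1: P1: O->3, E->5 (anticipating A, H). Choose E
SPE path: E -> A -> H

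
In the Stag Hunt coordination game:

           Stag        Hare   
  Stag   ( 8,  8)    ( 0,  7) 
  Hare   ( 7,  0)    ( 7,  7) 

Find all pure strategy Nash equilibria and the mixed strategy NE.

Pure NE: (Stag, Stag) and (Hare, Hare); Mixed NE: p = 0.875, q = 0.875

Work:
Check pure NE:
(Stag, Stag): (8, 8) - no unilateral deviation beneficial
(Hare, Hare): (7, 7) - no unilateral deviation beneficial
Mixed NE: P1 plays Stag with p = 0.875, P2 plays Stag with q = 0.875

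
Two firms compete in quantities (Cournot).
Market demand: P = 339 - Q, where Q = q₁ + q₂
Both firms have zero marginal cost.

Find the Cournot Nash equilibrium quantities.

q₁* = q₂* = 113.0; P* = 113.0

Work:
Profit: π_i = P·q_i = (a - q_i - q_j)·q_i
FOC: ∂π_i/∂q_i = a - 2q_i - q_j = 0
Reaction function: q_i = (339 - q_j)/2
Symmetry: q* = 339/3 = 113.0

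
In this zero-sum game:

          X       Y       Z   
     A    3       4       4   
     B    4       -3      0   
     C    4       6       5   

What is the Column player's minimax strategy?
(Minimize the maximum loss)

Column should play X, value = 4

Work:
Column player minimizes Row's maximum payoff:
Column X: max payoff to Row = 4
Column Y: max payoff to Row = 6
Column Z: max payoff to Row = 5
Minimum is 4, achieved by column X.
Minimax strategy: X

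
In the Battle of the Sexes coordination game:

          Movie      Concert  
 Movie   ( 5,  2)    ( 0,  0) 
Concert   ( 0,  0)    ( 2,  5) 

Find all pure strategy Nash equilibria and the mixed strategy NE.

Pure NE: (Movie, Movie) and (Concert, Concert); Mixed NE: p = 0.7143, q = 0.2857

Work:
Check pure NE:
(Movie, Movie): (5, 2) - no unilateral deviation beneficial
(Concert, Concert): (2, 5) - no unilateral deviation beneficial
Mixed NE: P1 plays Movie with p = 0.7143, P2 plays Movie with q = 0.2857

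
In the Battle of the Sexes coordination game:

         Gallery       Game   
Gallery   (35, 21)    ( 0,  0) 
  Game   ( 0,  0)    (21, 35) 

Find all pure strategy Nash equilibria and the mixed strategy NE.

Pure NE: (Gallery, Gallery) and (Game, Game); Mixed NE: p = 0.625, q = 0.375

Work:
Check pure NE:
(Gallery, Gallery): (35, 21) - no unilateral deviation beneficial
(Game, Game): (21, 35) - no unilateral deviation beneficial
Mixed NE: P1 plays Gallery with p = 0.625, P2 plays Gallery with q = 0.375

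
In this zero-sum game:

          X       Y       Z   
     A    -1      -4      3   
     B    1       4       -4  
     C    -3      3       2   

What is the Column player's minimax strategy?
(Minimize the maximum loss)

Column should play X, value = 1

Work:
Column player minimizes Row's maximum payoff:
Column X: max payoff to Row = 1
Column Y: max payoff to Row = 4
Column Z: max payoff to Row = 3
Minimum is 1, achieved by column X.
Minimax strategy: X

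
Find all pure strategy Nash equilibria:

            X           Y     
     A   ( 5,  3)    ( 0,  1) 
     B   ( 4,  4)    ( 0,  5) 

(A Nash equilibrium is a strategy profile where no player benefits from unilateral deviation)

Nash equilibrium: (A, X), (B, Y)

Work:
Best responses:
  P1 vs X: payoffs [5, 4] → best response A (payoff 5)
  P1 vs Y: payoffs [0, 0] → best response A/B (payoff 0)
  P2 vs A: payoffs [3, 1] → best response X (payoff 3)
  P2 vs B: payoffs [4, 5] → best response Y (payoff 5)
Mutual best responses: (A,X), (B,Y) → Nash equilibria.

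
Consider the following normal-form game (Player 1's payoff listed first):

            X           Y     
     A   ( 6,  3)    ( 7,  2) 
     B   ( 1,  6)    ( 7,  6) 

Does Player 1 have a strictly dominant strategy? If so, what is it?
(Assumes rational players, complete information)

No strictly dominant strategy exists for Player 1

Work:
A strategy strictly dominates another if it gives a strictly higher payoff against every opponent action. Compare each pair of P1's strategies column-by-column:
  A vs B: [6 vs 1, 7 vs 7] → A does not strictly dominate B (column Y: 7 ≤ 7)
  B vs A: [1 vs 6, 7 vs 7] → B does not strictly dominate A (column X: 1 ≤ 6)
No single strategy strictly dominates all others → no strictly dominant strategy.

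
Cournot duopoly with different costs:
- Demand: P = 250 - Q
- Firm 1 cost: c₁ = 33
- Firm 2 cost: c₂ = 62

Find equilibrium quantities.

q₁* = 82.0, q₂* = 53.0

Work:
Reaction: q₁ = (250 - 33 - q₂)/2
Reaction: q₂ = (250 - 62 - q₁)/2
Solve simultaneously:
q₁* = (250 - 2×33 + 62)/3 = 82.0
q₂* = (250 - 2×62 + 33)/3 = 53.0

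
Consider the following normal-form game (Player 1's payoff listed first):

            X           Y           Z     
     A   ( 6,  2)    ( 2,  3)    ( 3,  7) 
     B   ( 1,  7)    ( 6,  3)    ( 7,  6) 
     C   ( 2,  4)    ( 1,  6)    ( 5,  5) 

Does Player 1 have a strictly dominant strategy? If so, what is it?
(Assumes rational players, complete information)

No strictly dominant strategy exists for Player 1

Work:
A strategy strictly dominates another if it gives a strictly higher payoff against every opponent action. Compare each pair of P1's strategies column-by-column:
  A vs B: [6 vs 1, 2 vs 6, 3 vs 7] → A does not strictly dominate B (column Y: 2 ≤ 6)
  A vs C: [6 vs 2, 2 vs 1, 3 vs 5] → A does not strictly dominate C (column Z: 3 ≤ 5)
  B vs A: [1 vs 6, 6 vs 2, 7 vs 3] → B does not strictly dominate A (column X: 1 ≤ 6)
  B vs C: [1 vs 2, 6 vs 1, 7 vs 5] → B does not strictly dominate C (column X: 1 ≤ 2)
  C vs A: [2 vs 6, 1 vs 2, 5 vs 3] → C does not strictly dominate A (column X: 2 ≤ 6)
  C vs B: [2 vs 1, 1 vs 6, 5 vs 7] → C does not strictly dominate B (column Y: 1 ≤ 6)
No single strategy strictly dominates all others → no strictly dominant strategy.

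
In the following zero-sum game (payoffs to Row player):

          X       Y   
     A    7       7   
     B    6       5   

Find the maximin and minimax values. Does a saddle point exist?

Maximin = 7, Minimax = 7, Saddle: True

Work:
Row minimums: [7, 5] → maximin = 7
Column maximums: [7, 7] → minimax = 7
Saddle point exists! Game value = 7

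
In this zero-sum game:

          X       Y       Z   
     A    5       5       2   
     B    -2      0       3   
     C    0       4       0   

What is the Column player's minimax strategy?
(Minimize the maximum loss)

Column should play Z, value = 3

Work:
Column player minimizes Row's maximum payoff:
Column X: max payoff to Row = 5
Column Y: max payoff to Row = 5
Column Z: max payoff to Row = 3
Minimum is 3, achieved by column Z.
Minimax strategy: Z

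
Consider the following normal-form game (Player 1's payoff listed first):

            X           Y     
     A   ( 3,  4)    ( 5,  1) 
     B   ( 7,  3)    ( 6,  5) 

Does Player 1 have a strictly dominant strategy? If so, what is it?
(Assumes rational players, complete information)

Yes, Player 1's strictly dominant strategy is B

Work:
A strategy strictly dominates another if it gives a strictly higher payoff against every opponent action. Compare each pair of P1's strategies column-by-column:
  A vs B: [3 vs 7, 5 vs 6] → A does not strictly dominate B (column X: 3 ≤ 7)
  B vs A: [7 vs 3, 6 vs 5] → B strictly dominates A
B strictly dominates every other strategy → strictly dominant.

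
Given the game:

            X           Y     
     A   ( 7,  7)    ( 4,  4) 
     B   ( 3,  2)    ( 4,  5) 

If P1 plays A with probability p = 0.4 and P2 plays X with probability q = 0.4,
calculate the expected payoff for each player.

E[P1] = 4.24, E[P2] = 4.36

Work:
E[P1] = p·q·π₁(A,X) + p·(1-q)·π₁(A,Y) + (1-p)·q·π₁(B,X) + (1-p)·(1-q)·π₁(B,Y)
= 0.4·0.4·7 + 0.4·0.6·4 + 0.6·0.4·3 + 0.6·0.6·4
= 4.24

E[P2] = 4.36 (similar calculation)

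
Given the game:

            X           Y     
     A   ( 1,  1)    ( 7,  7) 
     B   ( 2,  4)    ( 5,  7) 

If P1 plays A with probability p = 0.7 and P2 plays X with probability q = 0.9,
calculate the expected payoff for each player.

E[P1] = 1.81, E[P2] = 2.41

Work:
E[P1] = p·q·π₁(A,X) + p·(1-q)·π₁(A,Y) + (1-p)·q·π₁(B,X) + (1-p)·(1-q)·π₁(B,Y)
= 0.7·0.9·1 + 0.7·0.1·7 + 0.3·0.9·2 + 0.3·0.1·5
= 1.81

E[P2] = 2.41 (similar calculation)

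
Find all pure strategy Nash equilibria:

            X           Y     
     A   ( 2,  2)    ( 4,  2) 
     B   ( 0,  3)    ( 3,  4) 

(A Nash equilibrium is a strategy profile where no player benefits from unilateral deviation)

Nash equilibrium: (A, X), (A, Y)

Work:
Best responses:
  P1 vs X: payoffs [2, 0] → best response A (payoff 2)
  P1 vs Y: payoffs [4, 3] → best response A (payoff 4)
  P2 vs A: payoffs [2, 2] → best response X/Y (payoff 2)
  P2 vs B: payoffs [3, 4] → best response Y (payoff 4)
Mutual best responses: (A,X), (A,Y) → Nash equilibria.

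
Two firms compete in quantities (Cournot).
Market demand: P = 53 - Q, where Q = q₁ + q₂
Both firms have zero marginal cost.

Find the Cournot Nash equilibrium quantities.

q₁* = q₂* = 17.67; P* = 17.67

Work:
Profit: π_i = P·q_i = (a - q_i - q_j)·q_i
FOC: ∂π_i/∂q_i = a - 2q_i - q_j = 0
Reaction function: q_i = (53 - q_j)/2
Symmetry: q* = 53/3 = 17.67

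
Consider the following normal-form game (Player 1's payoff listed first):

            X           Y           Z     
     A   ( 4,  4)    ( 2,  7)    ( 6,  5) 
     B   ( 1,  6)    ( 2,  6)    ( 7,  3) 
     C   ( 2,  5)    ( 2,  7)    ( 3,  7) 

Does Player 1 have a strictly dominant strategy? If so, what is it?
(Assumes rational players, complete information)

No strictly dominant strategy exists for Player 1

Work:
A strategy strictly dominates another if it gives a strictly higher payoff against every opponent action. Compare each pair of P1's strategies column-by-column:
  A vs B: [4 vs 1, 2 vs 2, 6 vs 7] → A does not strictly dominate B (column Y: 2 ≤ 2)
  A vs C: [4 vs 2, 2 vs 2, 6 vs 3] → A does not strictly dominate C (column Y: 2 ≤ 2)
  B vs A: [1 vs 4, 2 vs 2, 7 vs 6] → B does not strictly dominate A (column X: 1 ≤ 4)
  B vs C: [1 vs 2, 2 vs 2, 7 vs 3] → B does not strictly dominate C (column X: 1 ≤ 2)
  C vs A: [2 vs 4, 2 vs 2, 3 vs 6] → C does not strictly dominate A (column X: 2 ≤ 4)
  C vs B: [2 vs 1, 2 vs 2, 3 vs 7] → C does not strictly dominate B (column Y: 2 ≤ 2)
No single strategy strictly dominates all others → no strictly dominant strategy.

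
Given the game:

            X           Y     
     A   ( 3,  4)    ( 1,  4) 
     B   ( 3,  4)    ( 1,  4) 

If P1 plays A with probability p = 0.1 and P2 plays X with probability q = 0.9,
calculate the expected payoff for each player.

E[P1] = 2.8, E[P2] = 4.0

Work:
E[P1] = p·q·π₁(A,X) + p·(1-q)·π₁(A,Y) + (1-p)·q·π₁(B,X) + (1-p)·(1-q)·π₁(B,Y)
= 0.1·0.9·3 + 0.1·0.1·1 + 0.9·0.9·3 + 0.9·0.1·1
= 2.8

E[P2] = 4.0 (similar calculation)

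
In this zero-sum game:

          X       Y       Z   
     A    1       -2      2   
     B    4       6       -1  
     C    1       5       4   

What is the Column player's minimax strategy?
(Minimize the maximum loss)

Column should play X or Z (all achieve the minimum), value = 4

Work:
Column player minimizes Row's maximum payoff:
Column X: max payoff to Row = 4
Column Y: max payoff to Row = 6
Column Z: max payoff to Row = 4
Minimum is 4, achieved by columns X, Z (tied).
Each of X or Z is a minimax strategy.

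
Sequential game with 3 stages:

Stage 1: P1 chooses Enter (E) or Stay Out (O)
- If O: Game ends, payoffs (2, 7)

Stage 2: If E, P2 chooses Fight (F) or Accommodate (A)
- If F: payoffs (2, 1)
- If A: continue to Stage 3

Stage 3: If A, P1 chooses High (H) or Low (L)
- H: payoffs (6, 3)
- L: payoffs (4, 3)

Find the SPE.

SPE: (E, A, H); Outcome (6, 3)

Work:
Stage 3: P1 chooses H (6 vs 4)
Stage 2: P2: F->1, A->3 (anticipating H). Choose A
Stage 1: P1: O->2, E->6 (anticipating A, H). Choose E
SPE path: E -> A -> H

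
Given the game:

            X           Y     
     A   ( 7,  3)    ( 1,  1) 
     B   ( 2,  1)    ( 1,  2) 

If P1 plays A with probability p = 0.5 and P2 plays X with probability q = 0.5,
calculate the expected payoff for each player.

E[P1] = 2.75, E[P2] = 1.75

Work:
E[P1] = p·q·π₁(A,X) + p·(1-q)·π₁(A,Y) + (1-p)·q·π₁(B,X) + (1-p)·(1-q)·π₁(B,Y)
= 0.5·0.5·7 + 0.5·0.5·1 + 0.5·0.5·2 + 0.5·0.5·1
= 2.75

E[P2] = 1.75 (similar calculation)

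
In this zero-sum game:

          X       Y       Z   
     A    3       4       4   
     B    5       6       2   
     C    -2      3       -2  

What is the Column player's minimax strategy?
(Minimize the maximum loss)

Column should play Z, value = 4

Work:
Column player minimizes Row's maximum payoff:
Column X: max payoff to Row = 5
Column Y: max payoff to Row = 6
Column Z: max payoff to Row = 4
Minimum is 4, achieved by column Z.
Minimax strategy: Z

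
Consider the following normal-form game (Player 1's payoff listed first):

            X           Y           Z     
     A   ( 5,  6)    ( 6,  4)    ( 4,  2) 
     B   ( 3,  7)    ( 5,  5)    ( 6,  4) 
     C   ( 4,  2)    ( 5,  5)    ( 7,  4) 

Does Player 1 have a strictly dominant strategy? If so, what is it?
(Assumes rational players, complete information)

No strictly dominant strategy exists for Player 1

Work:
A strategy strictly dominates another if it gives a strictly higher payoff against every opponent action. Compare each pair of P1's strategies column-by-column:
  A vs B: [5 vs 3, 6 vs 5, 4 vs 6] → A does not strictly dominate B (column Z: 4 ≤ 6)
  A vs C: [5 vs 4, 6 vs 5, 4 vs 7] → A does not strictly dominate C (column Z: 4 ≤ 7)
  B vs A: [3 vs 5, 5 vs 6, 6 vs 4] → B does not strictly dominate A (column X: 3 ≤ 5)
  B vs C: [3 vs 4, 5 vs 5, 6 vs 7] → B does not strictly dominate C (column X: 3 ≤ 4)
  C vs A: [4 vs 5, 5 vs 6, 7 vs 4] → C does not strictly dominate A (column X: 4 ≤ 5)
  C vs B: [4 vs 3, 5 vs 5, 7 vs 6] → C does not strictly dominate B (column Y: 5 ≤ 5)
No single strategy strictly dominates all others → no strictly dominant strategy.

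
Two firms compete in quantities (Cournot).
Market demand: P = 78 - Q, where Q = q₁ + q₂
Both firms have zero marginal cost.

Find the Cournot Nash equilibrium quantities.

q₁* = q₂* = 26.0; P* = 26.0

Work:
Profit: π_i = P·q_i = (a - q_i - q_j)·q_i
FOC: ∂π_i/∂q_i = a - 2q_i - q_j = 0
Reaction function: q_i = (78 - q_j)/2
Symmetry: q* = 78/3 = 26.0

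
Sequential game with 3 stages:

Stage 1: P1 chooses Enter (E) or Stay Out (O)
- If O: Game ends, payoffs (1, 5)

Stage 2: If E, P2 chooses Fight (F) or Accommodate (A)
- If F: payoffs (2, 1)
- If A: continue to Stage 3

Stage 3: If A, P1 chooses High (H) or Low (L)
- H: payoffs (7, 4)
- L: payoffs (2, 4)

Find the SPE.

SPE: (E, A, H); Outcome (7, 4)

Work:
Stage 3: P1 chooses H (7 vs 2)
Stage 2: P2: F->1, A->4 (anticipating H). Choose A
Stage 1: P1: O->1, E->7 (anticipating A, H). Choose E
SPE path: E -> A -> H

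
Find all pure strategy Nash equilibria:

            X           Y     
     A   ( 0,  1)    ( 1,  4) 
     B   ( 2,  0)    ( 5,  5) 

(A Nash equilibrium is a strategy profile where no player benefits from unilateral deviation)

Nash equilibrium: (B, Y)

Work:
Best responses:
  P1 vs X: payoffs [0, 2] → best response B (payoff 2)
  P1 vs Y: payoffs [1, 5] → best response B (payoff 5)
  P2 vs A: payoffs [1, 4] → best response Y (payoff 4)
  P2 vs B: payoffs [0, 5] → best response Y (payoff 5)
Mutual best responses: (B,Y) → Nash equilibria.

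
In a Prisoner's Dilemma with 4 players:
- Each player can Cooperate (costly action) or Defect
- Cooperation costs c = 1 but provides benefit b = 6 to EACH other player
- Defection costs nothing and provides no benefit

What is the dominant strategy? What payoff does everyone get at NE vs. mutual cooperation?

Dominant: Defect; NE payoff = 0; Coop payoff = 17

Work:
Defect dominates (saves cost c = 1, benefit to others is external)
NE: All defect → everyone gets 0
If all cooperate: each receives (3)×6 - 1 = 17
Social dilemma: 17 > 0 but NE gives 0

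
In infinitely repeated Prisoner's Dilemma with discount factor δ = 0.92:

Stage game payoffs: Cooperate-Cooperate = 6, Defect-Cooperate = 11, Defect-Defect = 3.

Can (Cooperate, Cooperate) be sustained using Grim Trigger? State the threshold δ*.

δ* = 0.625; since δ = 0.92 ≥ 0.625, cooperation can be sustained

Work:
For Grim Trigger:
Cooperate forever: 6/(1-δ)
Defect then punished: 11 + 3·δ/(1-δ)
Need: 6/(1-δ) ≥ 11 + 3·δ/(1-δ)
Solving: δ ≥ (T-R)/(T-P) = (11-6)/(11-3) = 0.625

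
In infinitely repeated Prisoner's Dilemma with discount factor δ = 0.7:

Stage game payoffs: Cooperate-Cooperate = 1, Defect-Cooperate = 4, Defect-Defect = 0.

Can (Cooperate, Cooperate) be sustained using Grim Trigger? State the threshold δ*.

δ* = 0.75; since δ = 0.7 < 0.75, cooperation cannot be sustained

Work:
For Grim Trigger:
Cooperate forever: 1/(1-δ)
Defect then punished: 4 + 0·δ/(1-δ)
Need: 1/(1-δ) ≥ 4 + 0·δ/(1-δ)
Solving: δ ≥ (T-R)/(T-P) = (4-1)/(4-0) = 0.75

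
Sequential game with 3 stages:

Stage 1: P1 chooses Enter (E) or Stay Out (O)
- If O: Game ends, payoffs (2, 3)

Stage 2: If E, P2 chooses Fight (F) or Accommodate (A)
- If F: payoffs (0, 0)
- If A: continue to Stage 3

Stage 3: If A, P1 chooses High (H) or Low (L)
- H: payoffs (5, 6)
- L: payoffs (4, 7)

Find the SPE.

SPE: (E, A, H); Outcome (5, 6)

Work:
Stage 3: P1 chooses H (5 vs 4)
Stage 2: P2: F->0, A->6 (anticipating H). Choose A
Stage 1: P1: O->2, E->5 (anticipating A, H). Choose E
SPE path: E -> A -> H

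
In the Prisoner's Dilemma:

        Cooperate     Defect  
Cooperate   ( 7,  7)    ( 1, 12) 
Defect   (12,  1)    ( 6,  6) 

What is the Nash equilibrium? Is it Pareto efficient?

(Defect, Defect) is NE; not Pareto efficient

Work:
Defect dominates Cooperate for both players:
If P2 cooperates: Defect (12) > Cooperate (7)
If P2 defects: Defect (6) > Cooperate (1)
NE: (Defect, Defect) with payoff (6, 6)
But (Cooperate, Cooperate) = (7, 7) Pareto dominates (6, 6)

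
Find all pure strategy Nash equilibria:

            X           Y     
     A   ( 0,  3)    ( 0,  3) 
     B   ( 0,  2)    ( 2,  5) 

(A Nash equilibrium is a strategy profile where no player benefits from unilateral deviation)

Nash equilibrium: (A, X), (B, Y)

Work:
Best responses:
  P1 vs X: payoffs [0, 0] → best response A/B (payoff 0)
  P1 vs Y: payoffs [0, 2] → best response B (payoff 2)
  P2 vs A: payoffs [3, 3] → best response X/Y (payoff 3)
  P2 vs B: payoffs [2, 5] → best response Y (payoff 5)
Mutual best responses: (A,X), (B,Y) → Nash equilibria.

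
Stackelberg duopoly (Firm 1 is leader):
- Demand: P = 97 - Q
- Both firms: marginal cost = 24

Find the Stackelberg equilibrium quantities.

q₁* (leader) = 36.5, q₂* (follower) = 18.25

Work:
Follower's reaction: q₂ = (a - c - q₁)/2
Leader substitutes: π₁ = q₁·(a - q₁ - (a-c-q₁)/2 - c)
FOC: q₁* = (97 - 24)/2 = 36.50
Then: q₂* = (97 - 24 - 36.5)/2 = 18.25
Leader has first-mover advantage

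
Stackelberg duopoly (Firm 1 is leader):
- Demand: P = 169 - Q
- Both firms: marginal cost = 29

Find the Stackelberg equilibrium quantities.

q₁* (leader) = 70.0, q₂* (follower) = 35.0

Work:
Follower's reaction: q₂ = (a - c - q₁)/2
Leader substitutes: π₁ = q₁·(a - q₁ - (a-c-q₁)/2 - c)
FOC: q₁* = (169 - 29)/2 = 70.00
Then: q₂* = (169 - 29 - 70.0)/2 = 35.00
Leader has first-mover advantage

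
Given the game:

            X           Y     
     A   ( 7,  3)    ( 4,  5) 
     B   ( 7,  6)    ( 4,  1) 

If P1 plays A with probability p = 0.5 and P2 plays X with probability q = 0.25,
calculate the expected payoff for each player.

E[P1] = 4.75, E[P2] = 3.375

Work:
E[P1] = p·q·π₁(A,X) + p·(1-q)·π₁(A,Y) + (1-p)·q·π₁(B,X) + (1-p)·(1-q)·π₁(B,Y)
= 0.5·0.25·7 + 0.5·0.75·4 + 0.5·0.25·7 + 0.5·0.75·4
= 4.75

E[P2] = 3.375 (similar calculation)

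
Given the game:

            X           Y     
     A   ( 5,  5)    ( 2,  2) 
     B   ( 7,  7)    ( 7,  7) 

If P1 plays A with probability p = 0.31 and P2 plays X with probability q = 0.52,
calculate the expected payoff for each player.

E[P1] = 5.9336, E[P2] = 5.9336

Work:
E[P1] = p·q·π₁(A,X) + p·(1-q)·π₁(A,Y) + (1-p)·q·π₁(B,X) + (1-p)·(1-q)·π₁(B,Y)
= 0.31·0.52·5 + 0.31·0.48·2 + 0.69·0.52·7 + 0.69·0.48·7
= 5.9336

E[P2] = 5.9336 (similar calculation)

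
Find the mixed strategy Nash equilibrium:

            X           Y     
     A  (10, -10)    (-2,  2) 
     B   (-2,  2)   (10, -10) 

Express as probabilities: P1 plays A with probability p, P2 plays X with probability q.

p = 0.5, q = 0.5

Work:
Find probabilities that make opponent indifferent:
P2 chooses q to make P1 indifferent between A and B
P1 chooses p to make P2 indifferent between X and Y
Mixed NE: P1 plays (A: 0.5, B: 0.5), P2 plays (X: 0.5, Y: 0.5)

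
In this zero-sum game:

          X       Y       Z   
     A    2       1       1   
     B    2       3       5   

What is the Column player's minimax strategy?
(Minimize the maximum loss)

Column should play X, value = 2

Work:
Column player minimizes Row's maximum payoff:
Column X: max payoff to Row = 2
Column Y: max payoff to Row = 3
Column Z: max payoff to Row = 5
Minimum is 2, achieved by column X.
Minimax strategy: X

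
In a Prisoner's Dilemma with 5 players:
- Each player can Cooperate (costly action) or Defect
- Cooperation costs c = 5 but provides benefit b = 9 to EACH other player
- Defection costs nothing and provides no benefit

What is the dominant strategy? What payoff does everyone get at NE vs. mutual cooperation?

Dominant: Defect; NE payoff = 0; Coop payoff = 31

Work:
Defect dominates (saves cost c = 5, benefit to others is external)
NE: All defect → everyone gets 0
If all cooperate: each receives (4)×9 - 5 = 31
Social dilemma: 31 > 0 but NE gives 0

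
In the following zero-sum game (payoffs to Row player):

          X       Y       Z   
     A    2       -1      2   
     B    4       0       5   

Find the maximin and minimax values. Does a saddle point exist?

Maximin = 0, Minimax = 0, Saddle: True

Work:
Row minimums: [-1, 0] → maximin = 0
Column maximums: [4, 0, 5] → minimax = 0
Saddle point exists! Game value = 0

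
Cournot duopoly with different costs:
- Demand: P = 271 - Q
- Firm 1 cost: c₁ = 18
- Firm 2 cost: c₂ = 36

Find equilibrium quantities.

q₁* = 90.33, q₂* = 72.33

Work:
Reaction: q₁ = (271 - 18 - q₂)/2
Reaction: q₂ = (271 - 36 - q₁)/2
Solve simultaneously:
q₁* = (271 - 2×18 + 36)/3 = 90.33
q₂* = (271 - 2×36 + 18)/3 = 72.33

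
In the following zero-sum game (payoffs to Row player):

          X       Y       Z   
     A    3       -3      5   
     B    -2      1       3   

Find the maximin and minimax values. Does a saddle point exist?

Maximin = -2, Minimax = 1, Saddle: False

Work:
Row minimums: [-3, -2] → maximin = -2
Column maximums: [3, 1, 5] → minimax = 1
No saddle point (maximin ≠ minimax). Mixed strategy needed.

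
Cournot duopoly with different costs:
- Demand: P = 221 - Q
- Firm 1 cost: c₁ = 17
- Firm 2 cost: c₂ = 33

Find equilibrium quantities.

q₁* = 73.33, q₂* = 57.33

Work:
Reaction: q₁ = (221 - 17 - q₂)/2
Reaction: q₂ = (221 - 33 - q₁)/2
Solve simultaneously:
q₁* = (221 - 2×17 + 33)/3 = 73.33
q₂* = (221 - 2×33 + 17)/3 = 57.33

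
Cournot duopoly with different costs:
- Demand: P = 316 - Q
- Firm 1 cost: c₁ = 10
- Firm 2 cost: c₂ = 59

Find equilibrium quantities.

q₁* = 118.33, q₂* = 69.33

Work:
Reaction: q₁ = (316 - 10 - q₂)/2
Reaction: q₂ = (316 - 59 - q₁)/2
Solve simultaneously:
q₁* = (316 - 2×10 + 59)/3 = 118.33
q₂* = (316 - 2×59 + 10)/3 = 69.33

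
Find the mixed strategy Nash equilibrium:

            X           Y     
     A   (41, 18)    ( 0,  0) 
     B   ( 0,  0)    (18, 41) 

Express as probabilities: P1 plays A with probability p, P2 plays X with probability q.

p = 0.6949, q = 0.3051

Work:
Find probabilities that make opponent indifferent:
P2 chooses q to make P1 indifferent between A and B
P1 chooses p to make P2 indifferent between X and Y
Mixed NE: P1 plays (A: 0.6949, B: 0.3051), P2 plays (X: 0.3051, Y: 0.6949)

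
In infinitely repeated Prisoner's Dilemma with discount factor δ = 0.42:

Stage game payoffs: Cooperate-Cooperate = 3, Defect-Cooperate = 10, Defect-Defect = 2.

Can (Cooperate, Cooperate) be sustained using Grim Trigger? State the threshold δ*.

δ* = 0.875; since δ = 0.42 < 0.875, cooperation cannot be sustained

Work:
For Grim Trigger:
Cooperate forever: 3/(1-δ)
Defect then punished: 10 + 2·δ/(1-δ)
Need: 3/(1-δ) ≥ 10 + 2·δ/(1-δ)
Solving: δ ≥ (T-R)/(T-P) = (10-3)/(10-2) = 0.875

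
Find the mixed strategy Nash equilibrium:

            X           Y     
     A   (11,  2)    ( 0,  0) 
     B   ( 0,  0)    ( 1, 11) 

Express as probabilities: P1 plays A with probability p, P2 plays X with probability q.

p = 0.8462, q = 0.0833

Work:
Find probabilities that make opponent indifferent:
P2 chooses q to make P1 indifferent between A and B
P1 chooses p to make P2 indifferent between X and Y
Mixed NE: P1 plays (A: 0.8462, B: 0.1538), P2 plays (X: 0.0833, Y: 0.9167)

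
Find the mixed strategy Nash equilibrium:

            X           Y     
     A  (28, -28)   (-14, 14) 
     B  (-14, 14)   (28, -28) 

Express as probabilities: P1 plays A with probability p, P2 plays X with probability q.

p = 0.5, q = 0.5

Work:
Find probabilities that make opponent indifferent:
P2 chooses q to make P1 indifferent between A and B
P1 chooses p to make P2 indifferent between X and Y
Mixed NE: P1 plays (A: 0.5, B: 0.5), P2 plays (X: 0.5, Y: 0.5)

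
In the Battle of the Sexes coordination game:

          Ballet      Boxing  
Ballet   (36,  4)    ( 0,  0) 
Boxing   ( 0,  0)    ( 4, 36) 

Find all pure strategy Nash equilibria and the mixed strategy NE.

Pure NE: (Ballet, Ballet) and (Boxing, Boxing); Mixed NE: p = 0.9, q = 0.1

Work:
Check pure NE:
(Ballet, Ballet): (36, 4) - no unilateral deviation beneficial
(Boxing, Boxing): (4, 36) - no unilateral deviation beneficial
Mixed NE: P1 plays Ballet with p = 0.9, P2 plays Ballet with q = 0.1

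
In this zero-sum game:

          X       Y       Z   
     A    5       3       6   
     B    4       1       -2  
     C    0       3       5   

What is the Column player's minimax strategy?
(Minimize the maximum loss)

Column should play Y, value = 3

Work:
Column player minimizes Row's maximum payoff:
Column X: max payoff to Row = 5
Column Y: max payoff to Row = 3
Column Z: max payoff to Row = 6
Minimum is 3, achieved by column Y.
Minimax strategy: Y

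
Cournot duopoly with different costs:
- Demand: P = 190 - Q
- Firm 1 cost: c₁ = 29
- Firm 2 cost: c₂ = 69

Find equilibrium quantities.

q₁* = 67.0, q₂* = 27.0

Work:
Reaction: q₁ = (190 - 29 - q₂)/2
Reaction: q₂ = (190 - 69 - q₁)/2
Solve simultaneously:
q₁* = (190 - 2×29 + 69)/3 = 67.0
q₂* = (190 - 2×69 + 29)/3 = 27.0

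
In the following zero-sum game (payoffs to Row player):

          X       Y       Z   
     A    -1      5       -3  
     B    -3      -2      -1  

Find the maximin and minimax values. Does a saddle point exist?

Maximin = -3, Minimax = -1, Saddle: False

Work:
Row minimums: [-3, -3] → maximin = -3
Column maximums: [-1, 5, -1] → minimax = -1
No saddle point (maximin ≠ minimax). Mixed strategy needed.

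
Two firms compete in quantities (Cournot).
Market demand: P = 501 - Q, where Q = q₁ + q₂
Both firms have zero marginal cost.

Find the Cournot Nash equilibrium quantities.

q₁* = q₂* = 167.0; P* = 167.0

Work:
Profit: π_i = P·q_i = (a - q_i - q_j)·q_i
FOC: ∂π_i/∂q_i = a - 2q_i - q_j = 0
Reaction function: q_i = (501 - q_j)/2
Symmetry: q* = 501/3 = 167.0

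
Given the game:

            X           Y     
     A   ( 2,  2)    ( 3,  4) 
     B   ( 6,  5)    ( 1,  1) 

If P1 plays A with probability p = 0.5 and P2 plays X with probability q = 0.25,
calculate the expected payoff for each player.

E[P1] = 2.5, E[P2] = 2.75

Work:
E[P1] = p·q·π₁(A,X) + p·(1-q)·π₁(A,Y) + (1-p)·q·π₁(B,X) + (1-p)·(1-q)·π₁(B,Y)
= 0.5·0.25·2 + 0.5·0.75·3 + 0.5·0.25·6 + 0.5·0.75·1
= 2.5

E[P2] = 2.75 (similar calculation)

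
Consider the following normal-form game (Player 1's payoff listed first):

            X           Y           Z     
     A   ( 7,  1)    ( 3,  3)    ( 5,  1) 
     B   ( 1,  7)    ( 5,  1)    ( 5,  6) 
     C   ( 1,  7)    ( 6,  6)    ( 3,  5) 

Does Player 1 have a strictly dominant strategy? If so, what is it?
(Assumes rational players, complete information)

No strictly dominant strategy exists for Player 1

Work:
A strategy strictly dominates another if it gives a strictly higher payoff against every opponent action. Compare each pair of P1's strategies column-by-column:
  A vs B: [7 vs 1, 3 vs 5, 5 vs 5] → A does not strictly dominate B (column Y: 3 ≤ 5)
  A vs C: [7 vs 1, 3 vs 6, 5 vs 3] → A does not strictly dominate C (column Y: 3 ≤ 6)
  B vs A: [1 vs 7, 5 vs 3, 5 vs 5] → B does not strictly dominate A (column X: 1 ≤ 7)
  B vs C: [1 vs 1, 5 vs 6, 5 vs 3] → B does not strictly dominate C (column X: 1 ≤ 1)
  C vs A: [1 vs 7, 6 vs 3, 3 vs 5] → C does not strictly dominate A (column X: 1 ≤ 7)
  C vs B: [1 vs 1, 6 vs 5, 3 vs 5] → C does not strictly dominate B (column X: 1 ≤ 1)
No single strategy strictly dominates all others → no strictly dominant strategy.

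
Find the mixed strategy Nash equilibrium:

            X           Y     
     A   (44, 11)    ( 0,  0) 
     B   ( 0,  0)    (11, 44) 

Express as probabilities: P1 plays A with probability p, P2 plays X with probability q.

p = 0.8, q = 0.2

Work:
Find probabilities that make opponent indifferent:
P2 chooses q to make P1 indifferent between A and B
P1 chooses p to make P2 indifferent between X and Y
Mixed NE: P1 plays (A: 0.8, B: 0.2), P2 plays (X: 0.2, Y: 0.8)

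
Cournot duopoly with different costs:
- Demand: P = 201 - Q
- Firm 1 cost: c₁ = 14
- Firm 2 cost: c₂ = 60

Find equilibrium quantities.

q₁* = 77.67, q₂* = 31.67

Work:
Reaction: q₁ = (201 - 14 - q₂)/2
Reaction: q₂ = (201 - 60 - q₁)/2
Solve simultaneously:
q₁* = (201 - 2×14 + 60)/3 = 77.67
q₂* = (201 - 2×60 + 14)/3 = 31.67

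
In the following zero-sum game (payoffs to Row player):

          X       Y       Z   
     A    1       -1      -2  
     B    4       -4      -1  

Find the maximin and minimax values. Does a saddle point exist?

Maximin = -2, Minimax = -1, Saddle: False

Work:
Row minimums: [-2, -4] → maximin = -2
Column maximums: [4, -1, -1] → minimax = -1
No saddle point (maximin ≠ minimax). Mixed strategy needed.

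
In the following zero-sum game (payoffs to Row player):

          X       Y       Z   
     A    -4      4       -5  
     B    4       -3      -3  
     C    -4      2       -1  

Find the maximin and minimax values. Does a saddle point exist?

Maximin = -3, Minimax = -1, Saddle: False

Work:
Row minimums: [-5, -3, -4] → maximin = -3
Column maximums: [4, 4, -1] → minimax = -1
No saddle point (maximin ≠ minimax). Mixed strategy needed.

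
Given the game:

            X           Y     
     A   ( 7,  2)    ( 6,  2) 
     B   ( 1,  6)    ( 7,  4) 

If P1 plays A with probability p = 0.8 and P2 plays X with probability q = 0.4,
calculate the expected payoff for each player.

E[P1] = 6.04, E[P2] = 2.56

Work:
E[P1] = p·q·π₁(A,X) + p·(1-q)·π₁(A,Y) + (1-p)·q·π₁(B,X) + (1-p)·(1-q)·π₁(B,Y)
= 0.8·0.4·7 + 0.8·0.6·6 + 0.2·0.4·1 + 0.2·0.6·7
= 6.04

E[P2] = 2.56 (similar calculation)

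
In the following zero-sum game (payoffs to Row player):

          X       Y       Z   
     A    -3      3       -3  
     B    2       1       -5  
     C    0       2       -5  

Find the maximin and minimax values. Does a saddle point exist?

Maximin = -3, Minimax = -3, Saddle: True

Work:
Row minimums: [-3, -5, -5] → maximin = -3
Column maximums: [2, 3, -3] → minimax = -3
Saddle point exists! Game value = -3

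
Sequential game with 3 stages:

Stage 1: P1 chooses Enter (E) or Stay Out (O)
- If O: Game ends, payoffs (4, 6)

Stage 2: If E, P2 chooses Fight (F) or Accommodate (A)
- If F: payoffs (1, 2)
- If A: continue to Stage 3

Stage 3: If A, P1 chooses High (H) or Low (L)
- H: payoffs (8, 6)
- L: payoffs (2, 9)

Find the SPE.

SPE: (E, A, H); Outcome (8, 6)

Work:
Stage 3: P1 chooses H (8 vs 2)
Stage 2: P2: F->2, A->6 (anticipating H). Choose A
Stage 1: P1: O->4, E->8 (anticipating A, H). Choose E
SPE path: E -> A -> H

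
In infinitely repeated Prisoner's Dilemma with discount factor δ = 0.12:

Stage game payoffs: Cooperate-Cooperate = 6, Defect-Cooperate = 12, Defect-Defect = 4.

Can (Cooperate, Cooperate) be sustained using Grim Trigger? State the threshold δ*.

δ* = 0.75; since δ = 0.12 < 0.75, cooperation cannot be sustained

Work:
For Grim Trigger:
Cooperate forever: 6/(1-δ)
Defect then punished: 12 + 4·δ/(1-δ)
Need: 6/(1-δ) ≥ 12 + 4·δ/(1-δ)
Solving: δ ≥ (T-R)/(T-P) = (12-6)/(12-4) = 0.75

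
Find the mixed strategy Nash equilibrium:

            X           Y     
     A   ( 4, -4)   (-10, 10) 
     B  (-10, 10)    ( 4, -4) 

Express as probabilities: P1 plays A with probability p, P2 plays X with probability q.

p = 0.5, q = 0.5

Work:
Find probabilities that make opponent indifferent:
P2 chooses q to make P1 indifferent between A and B
P1 chooses p to make P2 indifferent between X and Y
Mixed NE: P1 plays (A: 0.5, B: 0.5), P2 plays (X: 0.5, Y: 0.5)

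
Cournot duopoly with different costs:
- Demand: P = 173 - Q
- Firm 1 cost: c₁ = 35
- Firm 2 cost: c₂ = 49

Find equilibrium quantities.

q₁* = 50.67, q₂* = 36.67

Work:
Reaction: q₁ = (173 - 35 - q₂)/2
Reaction: q₂ = (173 - 49 - q₁)/2
Solve simultaneously:
q₁* = (173 - 2×35 + 49)/3 = 50.67
q₂* = (173 - 2×49 + 35)/3 = 36.67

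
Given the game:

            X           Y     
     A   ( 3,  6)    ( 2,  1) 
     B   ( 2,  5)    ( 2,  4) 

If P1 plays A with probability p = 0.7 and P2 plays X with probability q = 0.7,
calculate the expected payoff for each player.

E[P1] = 2.49, E[P2] = 4.56

Work:
E[P1] = p·q·π₁(A,X) + p·(1-q)·π₁(A,Y) + (1-p)·q·π₁(B,X) + (1-p)·(1-q)·π₁(B,Y)
= 0.7·0.7·3 + 0.7·0.3·2 + 0.3·0.7·2 + 0.3·0.3·2
= 2.49

E[P2] = 4.56 (similar calculation)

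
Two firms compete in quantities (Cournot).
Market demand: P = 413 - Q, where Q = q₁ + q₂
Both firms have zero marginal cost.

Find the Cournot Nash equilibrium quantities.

q₁* = q₂* = 137.67; P* = 137.67

Work:
Profit: π_i = P·q_i = (a - q_i - q_j)·q_i
FOC: ∂π_i/∂q_i = a - 2q_i - q_j = 0
Reaction function: q_i = (413 - q_j)/2
Symmetry: q* = 413/3 = 137.67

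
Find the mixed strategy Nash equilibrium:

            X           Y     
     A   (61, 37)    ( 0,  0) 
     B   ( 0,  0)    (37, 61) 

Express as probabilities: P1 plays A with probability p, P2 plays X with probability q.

p = 0.6224, q = 0.3776

Work:
Find probabilities that make opponent indifferent:
P2 chooses q to make P1 indifferent between A and B
P1 chooses p to make P2 indifferent between X and Y
Mixed NE: P1 plays (A: 0.6224, B: 0.3776), P2 plays (X: 0.3776, Y: 0.6224)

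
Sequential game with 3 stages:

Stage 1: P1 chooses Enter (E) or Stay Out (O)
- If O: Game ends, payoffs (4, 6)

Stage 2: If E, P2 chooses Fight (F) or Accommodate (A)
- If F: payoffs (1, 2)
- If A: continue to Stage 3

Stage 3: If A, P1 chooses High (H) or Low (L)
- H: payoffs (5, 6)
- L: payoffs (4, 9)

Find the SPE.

SPE: (E, A, H); Outcome (5, 6)

Work:
Stage 3: P1 chooses H (5 vs 4)
Stage 2: P2: F->2, A->6 (anticipating H). Choose A
Stage 1: P1: O->4, E->5 (anticipating A, H). Choose E
SPE path: E -> A -> H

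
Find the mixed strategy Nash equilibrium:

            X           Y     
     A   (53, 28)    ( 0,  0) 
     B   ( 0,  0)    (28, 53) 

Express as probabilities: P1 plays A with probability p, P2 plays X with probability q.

p = 0.6543, q = 0.3457

Work:
Find probabilities that make opponent indifferent:
P2 chooses q to make P1 indifferent between A and B
P1 chooses p to make P2 indifferent between X and Y
Mixed NE: P1 plays (A: 0.6543, B: 0.3457), P2 plays (X: 0.3457, Y: 0.6543)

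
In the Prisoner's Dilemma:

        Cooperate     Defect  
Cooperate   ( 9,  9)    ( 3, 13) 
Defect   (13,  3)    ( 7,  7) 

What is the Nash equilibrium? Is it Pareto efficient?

(Defect, Defect) is NE; not Pareto efficient

Work:
Defect dominates Cooperate for both players:
If P2 cooperates: Defect (13) > Cooperate (9)
If P2 defects: Defect (7) > Cooperate (3)
NE: (Defect, Defect) with payoff (7, 7)
But (Cooperate, Cooperate) = (9, 9) Pareto dominates (7, 7)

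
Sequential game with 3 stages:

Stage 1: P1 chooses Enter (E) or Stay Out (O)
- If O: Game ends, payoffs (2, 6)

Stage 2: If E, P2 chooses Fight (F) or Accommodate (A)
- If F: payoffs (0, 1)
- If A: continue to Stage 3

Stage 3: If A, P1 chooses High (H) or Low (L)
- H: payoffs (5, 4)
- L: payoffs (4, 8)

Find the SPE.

SPE: (E, A, H); Outcome (5, 4)

Work:
Stage 3: P1 chooses H (5 vs 4)
Stage 2: P2: F->1, A->4 (anticipating H). Choose A
Stage 1: P1: O->2, E->5 (anticipating A, H). Choose E
SPE path: E -> A -> H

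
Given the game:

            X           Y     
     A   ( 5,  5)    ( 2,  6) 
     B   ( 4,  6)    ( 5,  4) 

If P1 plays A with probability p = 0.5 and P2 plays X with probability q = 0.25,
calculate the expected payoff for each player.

E[P1] = 3.75, E[P2] = 5.125

Work:
E[P1] = p·q·π₁(A,X) + p·(1-q)·π₁(A,Y) + (1-p)·q·π₁(B,X) + (1-p)·(1-q)·π₁(B,Y)
= 0.5·0.25·5 + 0.5·0.75·2 + 0.5·0.25·4 + 0.5·0.75·5
= 3.75

E[P2] = 5.125 (similar calculation)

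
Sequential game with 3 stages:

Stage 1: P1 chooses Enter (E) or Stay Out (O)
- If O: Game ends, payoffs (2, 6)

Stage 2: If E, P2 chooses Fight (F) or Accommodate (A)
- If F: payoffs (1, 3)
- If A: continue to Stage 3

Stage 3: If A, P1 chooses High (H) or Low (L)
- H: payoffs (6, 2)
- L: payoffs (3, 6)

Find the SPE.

SPE: (O, F, H); Outcome (2, 6)

Work:
Stage 3: P1 chooses H (6 vs 3)
Stage 2: P2: F->3, A->2 (anticipating H). Choose F
Stage 1: P1: O->2, E->1 (anticipating F, H). Choose O
SPE path: O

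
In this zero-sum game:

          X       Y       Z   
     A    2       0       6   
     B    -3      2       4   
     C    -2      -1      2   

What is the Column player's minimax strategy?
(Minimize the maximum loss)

Column should play X or Y (all achieve the minimum), value = 2

Work:
Column player minimizes Row's maximum payoff:
Column X: max payoff to Row = 2
Column Y: max payoff to Row = 2
Column Z: max payoff to Row = 6
Minimum is 2, achieved by columns X, Y (tied).
Each of X or Y is a minimax strategy.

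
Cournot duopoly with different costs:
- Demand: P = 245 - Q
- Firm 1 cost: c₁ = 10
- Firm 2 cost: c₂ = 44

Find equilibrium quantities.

q₁* = 89.67, q₂* = 55.67

Work:
Reaction: q₁ = (245 - 10 - q₂)/2
Reaction: q₂ = (245 - 44 - q₁)/2
Solve simultaneously:
q₁* = (245 - 2×10 + 44)/3 = 89.67
q₂* = (245 - 2×44 + 10)/3 = 55.67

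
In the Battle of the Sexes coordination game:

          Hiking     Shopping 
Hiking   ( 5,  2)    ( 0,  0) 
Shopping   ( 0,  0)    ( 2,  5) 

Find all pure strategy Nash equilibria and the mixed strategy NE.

Pure NE: (Hiking, Hiking) and (Shopping, Shopping); Mixed NE: p = 0.7143, q = 0.2857

Work:
Check pure NE:
(Hiking, Hiking): (5, 2) - no unilateral deviation beneficial
(Shopping, Shopping): (2, 5) - no unilateral deviation beneficial
Mixed NE: P1 plays Hiking with p = 0.7143, P2 plays Hiking with q = 0.2857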